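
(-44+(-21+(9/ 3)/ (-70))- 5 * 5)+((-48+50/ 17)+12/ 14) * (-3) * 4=524049/ 1190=440.38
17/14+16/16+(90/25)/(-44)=821/385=2.13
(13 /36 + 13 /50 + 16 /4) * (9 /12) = 4159 /1200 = 3.47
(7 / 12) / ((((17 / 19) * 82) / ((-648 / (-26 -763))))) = 1197 / 183311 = 0.01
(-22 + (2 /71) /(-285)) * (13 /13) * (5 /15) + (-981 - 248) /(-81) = 4283057 /546345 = 7.84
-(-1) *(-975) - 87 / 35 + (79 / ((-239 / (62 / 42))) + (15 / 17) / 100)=-333771575 / 341292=-977.96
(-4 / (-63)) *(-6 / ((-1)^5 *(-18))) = -4 / 189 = -0.02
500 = 500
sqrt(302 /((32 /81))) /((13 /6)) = 12.76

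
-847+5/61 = -51662/61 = -846.92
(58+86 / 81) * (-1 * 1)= -59.06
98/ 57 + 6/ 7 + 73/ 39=7691/ 1729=4.45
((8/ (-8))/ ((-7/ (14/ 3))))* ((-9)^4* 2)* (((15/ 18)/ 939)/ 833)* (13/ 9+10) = 27810/ 260729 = 0.11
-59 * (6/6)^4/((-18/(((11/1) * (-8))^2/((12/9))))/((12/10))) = 114224/5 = 22844.80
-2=-2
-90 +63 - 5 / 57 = -1544 / 57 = -27.09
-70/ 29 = -2.41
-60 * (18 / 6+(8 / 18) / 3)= -1700 / 9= -188.89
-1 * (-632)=632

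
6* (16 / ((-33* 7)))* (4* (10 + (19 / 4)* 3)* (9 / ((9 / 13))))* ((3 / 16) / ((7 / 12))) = -90792 / 539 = -168.45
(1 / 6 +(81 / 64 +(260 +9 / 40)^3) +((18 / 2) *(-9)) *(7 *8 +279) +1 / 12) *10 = 1126050304929 / 6400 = 175945360.15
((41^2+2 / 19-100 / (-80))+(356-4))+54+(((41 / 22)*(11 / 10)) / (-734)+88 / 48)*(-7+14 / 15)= 26072395457 / 12551400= 2077.25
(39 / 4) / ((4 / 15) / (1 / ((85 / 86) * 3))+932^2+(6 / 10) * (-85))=1677 / 149394692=0.00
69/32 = 2.16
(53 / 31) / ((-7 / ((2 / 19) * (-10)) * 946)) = 530 / 1950179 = 0.00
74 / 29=2.55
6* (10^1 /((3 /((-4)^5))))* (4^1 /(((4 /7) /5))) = -716800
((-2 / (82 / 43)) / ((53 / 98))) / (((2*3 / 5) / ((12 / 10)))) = -4214 / 2173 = -1.94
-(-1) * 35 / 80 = 0.44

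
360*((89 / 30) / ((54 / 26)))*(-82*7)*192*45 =-2550213120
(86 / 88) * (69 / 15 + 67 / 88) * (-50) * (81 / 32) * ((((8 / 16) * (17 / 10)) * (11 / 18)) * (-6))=46559583 / 22528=2066.74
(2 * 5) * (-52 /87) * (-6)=1040 /29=35.86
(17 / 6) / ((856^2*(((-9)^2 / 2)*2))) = 17 / 356109696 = 0.00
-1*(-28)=28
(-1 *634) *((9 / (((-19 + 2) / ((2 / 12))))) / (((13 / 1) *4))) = 951 / 884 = 1.08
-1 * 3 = -3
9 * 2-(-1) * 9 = 27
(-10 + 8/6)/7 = -26/21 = -1.24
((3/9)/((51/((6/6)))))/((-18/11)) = -11/2754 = -0.00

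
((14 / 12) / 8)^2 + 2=4657 / 2304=2.02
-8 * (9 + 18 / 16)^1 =-81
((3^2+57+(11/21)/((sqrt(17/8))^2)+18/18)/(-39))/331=-24007/4608513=-0.01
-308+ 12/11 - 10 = -3486/11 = -316.91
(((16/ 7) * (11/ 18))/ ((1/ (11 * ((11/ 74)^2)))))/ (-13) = -29282/ 1121211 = -0.03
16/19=0.84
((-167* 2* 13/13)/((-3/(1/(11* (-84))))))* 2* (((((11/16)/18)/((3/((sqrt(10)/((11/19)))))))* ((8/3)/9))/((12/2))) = -3173* sqrt(10)/12124728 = -0.00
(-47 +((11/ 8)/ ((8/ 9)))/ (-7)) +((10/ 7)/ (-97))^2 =-1393325365/ 29506624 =-47.22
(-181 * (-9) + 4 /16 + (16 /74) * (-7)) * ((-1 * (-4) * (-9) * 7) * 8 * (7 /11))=-849912840 /407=-2088237.94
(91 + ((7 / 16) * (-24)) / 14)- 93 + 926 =3693 / 4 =923.25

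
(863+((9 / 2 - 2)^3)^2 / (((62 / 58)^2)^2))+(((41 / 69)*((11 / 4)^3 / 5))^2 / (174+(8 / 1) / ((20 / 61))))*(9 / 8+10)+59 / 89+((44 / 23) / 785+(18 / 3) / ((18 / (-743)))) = 258756617899843760222779 / 322110241531562557440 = 803.32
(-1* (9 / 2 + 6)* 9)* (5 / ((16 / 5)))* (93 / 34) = -439425 / 1088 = -403.88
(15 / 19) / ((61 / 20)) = 0.26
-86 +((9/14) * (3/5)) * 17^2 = 1783/70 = 25.47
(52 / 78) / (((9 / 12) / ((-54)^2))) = 2592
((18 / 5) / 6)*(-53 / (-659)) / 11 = 159 / 36245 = 0.00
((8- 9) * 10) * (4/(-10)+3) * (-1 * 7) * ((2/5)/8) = 91/10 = 9.10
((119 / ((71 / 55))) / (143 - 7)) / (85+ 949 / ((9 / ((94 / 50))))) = 12375 / 5171072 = 0.00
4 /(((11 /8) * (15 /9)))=96 /55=1.75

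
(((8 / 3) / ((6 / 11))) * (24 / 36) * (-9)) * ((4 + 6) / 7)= -880 / 21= -41.90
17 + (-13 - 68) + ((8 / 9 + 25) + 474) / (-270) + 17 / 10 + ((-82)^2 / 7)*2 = 15793712 / 8505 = 1856.99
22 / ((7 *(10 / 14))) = 22 / 5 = 4.40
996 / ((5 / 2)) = 1992 / 5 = 398.40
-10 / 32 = -5 / 16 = -0.31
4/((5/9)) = 36/5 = 7.20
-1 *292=-292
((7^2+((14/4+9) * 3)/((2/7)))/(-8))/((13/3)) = -2163/416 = -5.20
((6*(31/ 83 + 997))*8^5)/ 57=5425201152/ 1577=3440203.65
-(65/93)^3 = -274625/804357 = -0.34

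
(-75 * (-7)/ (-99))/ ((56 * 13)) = -25/ 3432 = -0.01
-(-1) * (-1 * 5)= -5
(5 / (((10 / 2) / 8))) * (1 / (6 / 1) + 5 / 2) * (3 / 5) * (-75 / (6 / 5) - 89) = -9696 / 5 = -1939.20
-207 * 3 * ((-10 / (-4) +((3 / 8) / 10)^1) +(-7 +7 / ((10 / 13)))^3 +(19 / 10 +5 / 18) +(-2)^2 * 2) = -27294537 / 2000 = -13647.27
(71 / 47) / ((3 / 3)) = 71 / 47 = 1.51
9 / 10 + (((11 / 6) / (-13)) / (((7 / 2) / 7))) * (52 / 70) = 29 / 42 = 0.69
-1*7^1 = -7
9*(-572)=-5148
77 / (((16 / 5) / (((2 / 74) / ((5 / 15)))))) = 1.95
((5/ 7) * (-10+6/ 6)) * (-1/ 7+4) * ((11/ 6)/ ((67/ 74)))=-164835/ 3283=-50.21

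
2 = 2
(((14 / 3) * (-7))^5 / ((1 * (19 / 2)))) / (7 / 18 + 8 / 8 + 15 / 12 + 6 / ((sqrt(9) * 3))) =-10330523392 / 8721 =-1184557.21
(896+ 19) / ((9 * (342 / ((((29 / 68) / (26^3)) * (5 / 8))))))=44225 / 9809938944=0.00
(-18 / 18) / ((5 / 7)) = -7 / 5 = -1.40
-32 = -32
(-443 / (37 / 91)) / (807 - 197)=-1.79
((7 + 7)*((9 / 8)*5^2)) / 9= 175 / 4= 43.75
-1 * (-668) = 668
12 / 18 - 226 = -676 / 3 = -225.33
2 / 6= 1 / 3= 0.33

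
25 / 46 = 0.54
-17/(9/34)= -64.22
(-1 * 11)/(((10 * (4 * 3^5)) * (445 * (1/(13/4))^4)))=-314171/1107302400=-0.00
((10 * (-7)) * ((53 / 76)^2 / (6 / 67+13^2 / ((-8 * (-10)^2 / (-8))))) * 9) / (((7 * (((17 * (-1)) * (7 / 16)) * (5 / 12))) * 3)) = 1355061600 / 512200157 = 2.65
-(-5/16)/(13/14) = 35/104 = 0.34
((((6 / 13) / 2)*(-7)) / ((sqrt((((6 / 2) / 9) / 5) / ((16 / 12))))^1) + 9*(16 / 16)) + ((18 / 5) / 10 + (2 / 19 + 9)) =8771 / 475-42*sqrt(5) / 13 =11.24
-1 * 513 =-513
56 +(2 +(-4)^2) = 74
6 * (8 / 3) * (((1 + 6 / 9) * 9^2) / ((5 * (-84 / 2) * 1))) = -10.29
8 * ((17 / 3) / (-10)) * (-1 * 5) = 68 / 3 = 22.67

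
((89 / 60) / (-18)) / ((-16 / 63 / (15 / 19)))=623 / 2432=0.26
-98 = -98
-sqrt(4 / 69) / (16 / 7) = -7 * sqrt(69) / 552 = -0.11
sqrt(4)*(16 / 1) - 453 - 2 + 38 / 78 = -16478 / 39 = -422.51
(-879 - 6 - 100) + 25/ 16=-15735/ 16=-983.44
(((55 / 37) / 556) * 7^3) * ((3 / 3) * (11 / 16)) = 207515 / 329152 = 0.63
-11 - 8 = -19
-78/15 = -26/5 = -5.20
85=85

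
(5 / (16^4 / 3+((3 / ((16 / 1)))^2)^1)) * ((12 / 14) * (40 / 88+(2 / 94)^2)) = 0.00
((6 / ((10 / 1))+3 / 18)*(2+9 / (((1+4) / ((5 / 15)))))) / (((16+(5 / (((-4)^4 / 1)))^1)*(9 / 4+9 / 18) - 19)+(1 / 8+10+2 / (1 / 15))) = 153088 / 5005725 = 0.03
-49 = -49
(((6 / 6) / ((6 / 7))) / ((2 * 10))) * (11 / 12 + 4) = 413 / 1440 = 0.29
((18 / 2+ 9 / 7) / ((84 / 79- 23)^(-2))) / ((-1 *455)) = -216236808 / 19877585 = -10.88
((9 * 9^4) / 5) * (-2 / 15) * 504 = -19840464 / 25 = -793618.56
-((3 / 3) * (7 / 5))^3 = -343 / 125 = -2.74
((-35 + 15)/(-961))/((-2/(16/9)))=-160/8649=-0.02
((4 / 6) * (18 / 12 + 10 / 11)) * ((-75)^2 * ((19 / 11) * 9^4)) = 12387988125 / 121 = 102380067.15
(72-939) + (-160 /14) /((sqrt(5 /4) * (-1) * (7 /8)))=-867 + 256 * sqrt(5) /49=-855.32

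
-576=-576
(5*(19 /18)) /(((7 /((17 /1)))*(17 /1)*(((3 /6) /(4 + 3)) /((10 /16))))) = 475 /72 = 6.60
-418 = -418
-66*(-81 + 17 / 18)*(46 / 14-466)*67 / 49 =-3439873063 / 1029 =-3342928.15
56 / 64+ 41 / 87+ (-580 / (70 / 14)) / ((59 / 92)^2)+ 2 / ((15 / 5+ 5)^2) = -2720048381 / 9691104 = -280.67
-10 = -10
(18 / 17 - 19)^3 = -28372625 / 4913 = -5775.01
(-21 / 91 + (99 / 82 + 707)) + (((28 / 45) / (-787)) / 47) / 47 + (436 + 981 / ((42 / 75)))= 845222627459947 / 291882603285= 2895.76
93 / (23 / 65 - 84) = -6045 / 5437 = -1.11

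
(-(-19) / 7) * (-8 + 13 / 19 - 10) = -47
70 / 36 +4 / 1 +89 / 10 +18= 1478 / 45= 32.84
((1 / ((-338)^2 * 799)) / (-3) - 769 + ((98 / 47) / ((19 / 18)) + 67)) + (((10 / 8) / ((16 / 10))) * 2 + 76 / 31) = -449047751983795 / 645173797008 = -696.01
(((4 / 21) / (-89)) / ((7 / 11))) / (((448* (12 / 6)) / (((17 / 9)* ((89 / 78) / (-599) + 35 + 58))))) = -812525659 / 1232308074816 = -0.00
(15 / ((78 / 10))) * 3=75 / 13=5.77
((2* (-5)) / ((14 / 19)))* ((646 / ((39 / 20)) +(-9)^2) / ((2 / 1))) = -218215 / 78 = -2797.63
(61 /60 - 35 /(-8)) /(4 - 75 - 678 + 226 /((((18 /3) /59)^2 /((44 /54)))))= 52407 /165795040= 0.00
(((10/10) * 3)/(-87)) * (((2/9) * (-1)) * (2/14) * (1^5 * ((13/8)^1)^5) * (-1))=-371293/29933568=-0.01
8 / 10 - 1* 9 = -41 / 5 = -8.20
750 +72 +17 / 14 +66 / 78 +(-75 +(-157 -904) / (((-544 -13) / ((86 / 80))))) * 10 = 19167299 / 202748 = 94.54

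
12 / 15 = 4 / 5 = 0.80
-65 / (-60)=13 / 12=1.08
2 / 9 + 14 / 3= 44 / 9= 4.89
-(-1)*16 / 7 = 16 / 7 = 2.29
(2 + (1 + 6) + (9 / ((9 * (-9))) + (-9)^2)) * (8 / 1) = 6472 / 9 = 719.11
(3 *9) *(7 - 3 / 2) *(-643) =-190971 / 2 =-95485.50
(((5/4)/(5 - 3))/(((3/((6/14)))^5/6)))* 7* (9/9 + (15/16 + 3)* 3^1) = 3075/153664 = 0.02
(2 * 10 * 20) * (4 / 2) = 800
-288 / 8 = -36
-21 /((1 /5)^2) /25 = -21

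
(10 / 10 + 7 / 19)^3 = 2.56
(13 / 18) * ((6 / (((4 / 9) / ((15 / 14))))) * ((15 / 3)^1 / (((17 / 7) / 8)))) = 2925 / 17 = 172.06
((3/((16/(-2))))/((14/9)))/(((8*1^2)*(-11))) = 27/9856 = 0.00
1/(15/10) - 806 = -2416/3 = -805.33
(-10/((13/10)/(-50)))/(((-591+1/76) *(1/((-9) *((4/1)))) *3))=912000/116779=7.81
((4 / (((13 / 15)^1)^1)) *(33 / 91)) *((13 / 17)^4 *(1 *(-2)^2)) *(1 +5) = 8030880 / 584647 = 13.74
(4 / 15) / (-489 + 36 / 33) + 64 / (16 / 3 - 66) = -7732484 / 7325955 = -1.06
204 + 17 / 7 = 1445 / 7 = 206.43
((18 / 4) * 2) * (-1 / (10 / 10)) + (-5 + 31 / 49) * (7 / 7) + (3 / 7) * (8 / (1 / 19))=2537 / 49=51.78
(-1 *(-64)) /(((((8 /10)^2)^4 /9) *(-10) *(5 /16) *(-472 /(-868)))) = -30515625 /15104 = -2020.37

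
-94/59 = -1.59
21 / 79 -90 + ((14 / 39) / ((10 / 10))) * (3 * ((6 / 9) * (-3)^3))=-112065 / 1027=-109.12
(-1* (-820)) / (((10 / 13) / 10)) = 10660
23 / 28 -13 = -341 / 28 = -12.18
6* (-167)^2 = 167334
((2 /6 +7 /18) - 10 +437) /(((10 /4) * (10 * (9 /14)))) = 53893 /2025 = 26.61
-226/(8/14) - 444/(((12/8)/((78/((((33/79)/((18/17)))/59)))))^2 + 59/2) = -51225517996372319/124772651949554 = -410.55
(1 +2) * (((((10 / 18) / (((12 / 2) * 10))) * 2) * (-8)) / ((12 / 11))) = -11 / 27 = -0.41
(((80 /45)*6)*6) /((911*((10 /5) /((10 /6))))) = 160 /2733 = 0.06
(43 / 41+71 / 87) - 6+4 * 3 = 28054 / 3567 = 7.86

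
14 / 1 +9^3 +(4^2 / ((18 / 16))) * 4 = 7199 / 9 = 799.89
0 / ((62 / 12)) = 0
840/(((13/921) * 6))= 128940/13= 9918.46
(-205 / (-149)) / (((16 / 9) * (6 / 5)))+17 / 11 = 114881 / 52448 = 2.19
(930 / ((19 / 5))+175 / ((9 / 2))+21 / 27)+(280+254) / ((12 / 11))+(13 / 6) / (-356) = 31407853 / 40584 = 773.90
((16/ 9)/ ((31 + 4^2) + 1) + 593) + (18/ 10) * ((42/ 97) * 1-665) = -7898689/ 13095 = -603.18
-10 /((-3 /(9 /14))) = 15 /7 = 2.14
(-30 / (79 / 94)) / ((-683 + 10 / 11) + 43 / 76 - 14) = 2357520 / 45935261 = 0.05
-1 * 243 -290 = -533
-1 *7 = -7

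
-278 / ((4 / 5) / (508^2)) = -89677240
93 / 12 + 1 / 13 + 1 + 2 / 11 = 5153 / 572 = 9.01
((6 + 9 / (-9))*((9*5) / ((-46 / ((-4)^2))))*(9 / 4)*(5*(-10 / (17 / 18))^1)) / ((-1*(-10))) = 364500 / 391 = 932.23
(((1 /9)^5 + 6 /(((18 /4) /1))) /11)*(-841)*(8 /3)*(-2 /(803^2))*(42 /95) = 0.00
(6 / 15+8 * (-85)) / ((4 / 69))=-117231 / 10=-11723.10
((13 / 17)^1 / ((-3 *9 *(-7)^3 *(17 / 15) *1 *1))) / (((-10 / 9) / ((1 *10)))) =-65 / 99127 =-0.00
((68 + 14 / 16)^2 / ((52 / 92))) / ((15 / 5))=6982823 / 2496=2797.61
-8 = -8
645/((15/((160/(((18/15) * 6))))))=8600/9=955.56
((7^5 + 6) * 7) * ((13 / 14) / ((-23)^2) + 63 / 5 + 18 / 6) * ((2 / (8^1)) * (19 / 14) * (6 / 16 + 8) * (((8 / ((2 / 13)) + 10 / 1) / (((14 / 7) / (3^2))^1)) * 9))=1349956170687969 / 103040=13101282712.42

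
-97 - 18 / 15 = -491 / 5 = -98.20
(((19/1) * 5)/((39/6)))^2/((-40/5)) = -9025/338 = -26.70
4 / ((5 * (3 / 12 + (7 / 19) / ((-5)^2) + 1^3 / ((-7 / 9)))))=-10640 / 13579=-0.78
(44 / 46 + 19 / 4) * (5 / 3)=875 / 92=9.51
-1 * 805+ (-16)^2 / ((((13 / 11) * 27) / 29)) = -200891 / 351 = -572.34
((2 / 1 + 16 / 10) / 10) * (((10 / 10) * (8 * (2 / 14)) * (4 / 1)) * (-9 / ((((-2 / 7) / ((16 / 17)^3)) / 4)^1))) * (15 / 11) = 235.74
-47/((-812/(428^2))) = 2152412/203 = 10603.01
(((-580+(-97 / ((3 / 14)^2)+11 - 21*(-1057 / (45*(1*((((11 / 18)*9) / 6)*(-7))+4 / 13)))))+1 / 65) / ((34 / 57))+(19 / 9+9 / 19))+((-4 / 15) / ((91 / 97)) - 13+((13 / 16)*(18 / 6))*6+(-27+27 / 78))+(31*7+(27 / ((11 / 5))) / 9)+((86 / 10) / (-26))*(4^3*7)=-39107711425957 / 8532742680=-4583.25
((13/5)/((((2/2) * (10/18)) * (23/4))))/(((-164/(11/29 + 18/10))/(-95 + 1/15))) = 1.03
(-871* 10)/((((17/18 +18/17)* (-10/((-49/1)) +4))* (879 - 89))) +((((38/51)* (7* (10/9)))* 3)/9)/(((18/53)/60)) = 7005080650603/20605349511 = 339.96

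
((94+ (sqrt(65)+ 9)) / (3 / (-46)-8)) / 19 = -4738 / 7049-46 *sqrt(65) / 7049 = -0.72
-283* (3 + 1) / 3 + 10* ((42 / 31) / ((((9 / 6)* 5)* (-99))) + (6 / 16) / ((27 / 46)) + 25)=-742469 / 6138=-120.96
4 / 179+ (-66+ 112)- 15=5553 / 179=31.02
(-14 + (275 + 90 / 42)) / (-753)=-614 / 1757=-0.35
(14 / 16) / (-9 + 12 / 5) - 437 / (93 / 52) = -2000797 / 8184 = -244.48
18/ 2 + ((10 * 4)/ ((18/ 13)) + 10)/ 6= 15.48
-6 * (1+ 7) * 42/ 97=-2016/ 97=-20.78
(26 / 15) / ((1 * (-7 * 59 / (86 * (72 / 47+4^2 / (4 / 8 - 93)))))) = -3774368 / 7695075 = -0.49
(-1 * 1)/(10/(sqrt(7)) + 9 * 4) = -63/2243 + 5 * sqrt(7)/4486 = -0.03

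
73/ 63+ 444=28045/ 63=445.16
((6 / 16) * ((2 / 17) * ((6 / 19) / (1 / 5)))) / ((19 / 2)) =45 / 6137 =0.01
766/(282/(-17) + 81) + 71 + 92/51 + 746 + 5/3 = 15494434/18615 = 832.36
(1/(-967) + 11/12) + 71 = 834509/11604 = 71.92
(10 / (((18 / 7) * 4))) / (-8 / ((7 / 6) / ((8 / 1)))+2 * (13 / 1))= -245 / 7272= -0.03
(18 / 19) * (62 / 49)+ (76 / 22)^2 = 1479400 / 112651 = 13.13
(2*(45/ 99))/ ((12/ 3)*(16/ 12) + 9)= 30/ 473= 0.06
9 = 9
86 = 86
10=10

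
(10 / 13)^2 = 100 / 169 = 0.59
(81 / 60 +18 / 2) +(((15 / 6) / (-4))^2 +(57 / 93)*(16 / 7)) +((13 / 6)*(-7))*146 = -458760593 / 208320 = -2202.19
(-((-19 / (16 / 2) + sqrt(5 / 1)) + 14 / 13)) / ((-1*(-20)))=27 / 416 - sqrt(5) / 20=-0.05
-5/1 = -5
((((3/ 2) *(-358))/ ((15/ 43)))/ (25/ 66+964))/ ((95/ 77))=-1.29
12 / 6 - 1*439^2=-192719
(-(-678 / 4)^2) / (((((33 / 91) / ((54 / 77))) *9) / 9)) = -13445757 / 242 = -55560.98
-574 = -574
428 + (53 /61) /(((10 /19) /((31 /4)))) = 1075537 /2440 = 440.79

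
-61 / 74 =-0.82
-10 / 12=-5 / 6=-0.83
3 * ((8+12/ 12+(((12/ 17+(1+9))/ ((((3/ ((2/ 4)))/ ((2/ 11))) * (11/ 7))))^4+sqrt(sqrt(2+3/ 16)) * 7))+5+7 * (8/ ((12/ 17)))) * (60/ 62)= 315 * 35^(1/ 4)/ 31+1353528532117093360/ 4995067599900279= 295.69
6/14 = 0.43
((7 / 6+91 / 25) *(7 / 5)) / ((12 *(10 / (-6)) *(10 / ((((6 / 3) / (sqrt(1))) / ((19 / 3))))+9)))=-5047 / 610000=-0.01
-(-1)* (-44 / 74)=-22 / 37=-0.59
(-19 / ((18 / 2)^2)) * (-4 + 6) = -38 / 81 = -0.47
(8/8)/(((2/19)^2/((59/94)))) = 21299/376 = 56.65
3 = 3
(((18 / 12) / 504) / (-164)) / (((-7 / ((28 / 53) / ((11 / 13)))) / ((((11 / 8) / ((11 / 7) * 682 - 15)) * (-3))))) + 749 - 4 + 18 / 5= 748.60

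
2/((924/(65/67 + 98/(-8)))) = -3023/123816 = -0.02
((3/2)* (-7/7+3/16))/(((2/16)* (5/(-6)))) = 117/10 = 11.70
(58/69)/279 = 58/19251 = 0.00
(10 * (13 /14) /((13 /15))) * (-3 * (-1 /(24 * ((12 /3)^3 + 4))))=75 /3808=0.02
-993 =-993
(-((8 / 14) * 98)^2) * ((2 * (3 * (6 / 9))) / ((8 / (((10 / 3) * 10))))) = -156800 / 3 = -52266.67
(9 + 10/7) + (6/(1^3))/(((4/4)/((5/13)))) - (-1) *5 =1614/91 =17.74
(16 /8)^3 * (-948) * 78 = -591552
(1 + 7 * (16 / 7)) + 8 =25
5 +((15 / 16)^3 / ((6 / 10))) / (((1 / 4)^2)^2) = 5705 / 16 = 356.56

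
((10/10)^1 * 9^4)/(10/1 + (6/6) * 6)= 410.06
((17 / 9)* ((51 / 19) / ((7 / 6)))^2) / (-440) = -44217 / 1945790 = -0.02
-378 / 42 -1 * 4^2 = -25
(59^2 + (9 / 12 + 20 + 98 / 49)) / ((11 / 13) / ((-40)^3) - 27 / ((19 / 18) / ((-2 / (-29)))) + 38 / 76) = -1606231120000 / 579494061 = -2771.78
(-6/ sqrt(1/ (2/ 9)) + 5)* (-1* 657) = -3285 + 1314* sqrt(2) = -1426.72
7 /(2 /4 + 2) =14 /5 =2.80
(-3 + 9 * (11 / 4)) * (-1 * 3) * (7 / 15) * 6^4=-197316 / 5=-39463.20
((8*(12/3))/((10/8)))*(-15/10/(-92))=48/115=0.42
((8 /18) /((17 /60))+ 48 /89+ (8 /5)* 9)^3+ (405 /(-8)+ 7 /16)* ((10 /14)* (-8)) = 4785.41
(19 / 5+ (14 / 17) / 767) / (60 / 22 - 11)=-0.46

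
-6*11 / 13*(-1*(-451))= -29766 / 13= -2289.69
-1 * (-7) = 7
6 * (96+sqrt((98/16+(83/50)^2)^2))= 1573209/2500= 629.28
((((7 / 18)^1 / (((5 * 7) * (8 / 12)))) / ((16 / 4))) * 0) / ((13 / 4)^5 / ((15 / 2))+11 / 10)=0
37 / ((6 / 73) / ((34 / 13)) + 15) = 45917 / 18654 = 2.46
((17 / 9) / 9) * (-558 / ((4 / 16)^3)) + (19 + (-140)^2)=109115 / 9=12123.89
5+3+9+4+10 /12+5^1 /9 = 403 /18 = 22.39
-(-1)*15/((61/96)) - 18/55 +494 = 1735472/3355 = 517.28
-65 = -65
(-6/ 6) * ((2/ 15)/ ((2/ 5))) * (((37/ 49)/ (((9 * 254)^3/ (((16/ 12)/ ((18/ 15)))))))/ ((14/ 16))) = -370/ 13829184648027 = -0.00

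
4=4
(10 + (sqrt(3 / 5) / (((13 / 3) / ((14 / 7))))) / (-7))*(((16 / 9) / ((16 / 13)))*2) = 260 / 9 - 4*sqrt(15) / 105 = 28.74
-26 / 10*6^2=-468 / 5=-93.60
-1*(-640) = 640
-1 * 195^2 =-38025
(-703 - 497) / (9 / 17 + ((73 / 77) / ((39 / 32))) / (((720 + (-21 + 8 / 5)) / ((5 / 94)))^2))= -2266.67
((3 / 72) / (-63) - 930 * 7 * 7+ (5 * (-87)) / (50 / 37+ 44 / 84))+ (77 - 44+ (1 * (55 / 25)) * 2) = -504093195877 / 11014920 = -45764.58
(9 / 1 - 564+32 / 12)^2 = 2745649 / 9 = 305072.11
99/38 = 2.61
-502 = -502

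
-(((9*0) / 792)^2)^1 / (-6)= 0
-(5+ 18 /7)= -53 /7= -7.57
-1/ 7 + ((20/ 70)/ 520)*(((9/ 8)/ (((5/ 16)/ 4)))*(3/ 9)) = -319/ 2275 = -0.14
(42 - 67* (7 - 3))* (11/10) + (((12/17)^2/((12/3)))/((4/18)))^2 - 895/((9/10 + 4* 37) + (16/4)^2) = -10277338901/40507685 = -253.71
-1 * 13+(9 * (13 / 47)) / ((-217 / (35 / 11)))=-208936 / 16027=-13.04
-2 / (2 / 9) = -9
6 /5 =1.20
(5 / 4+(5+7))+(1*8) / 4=61 / 4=15.25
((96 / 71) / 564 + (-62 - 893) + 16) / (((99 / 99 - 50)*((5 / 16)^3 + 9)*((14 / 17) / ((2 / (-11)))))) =-218187345920 / 465710041489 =-0.47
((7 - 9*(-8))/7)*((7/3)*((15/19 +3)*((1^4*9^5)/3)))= 37318968/19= 1964156.21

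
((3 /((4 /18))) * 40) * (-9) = -4860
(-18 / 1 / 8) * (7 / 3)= -21 / 4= -5.25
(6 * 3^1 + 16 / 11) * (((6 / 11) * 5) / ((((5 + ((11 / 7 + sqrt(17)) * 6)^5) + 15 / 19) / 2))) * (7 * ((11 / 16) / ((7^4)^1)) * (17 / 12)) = -2809788599578973215 / 15976319243698077714269168 + 485751922869643920 * sqrt(17) / 10983719480042428428560053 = 0.00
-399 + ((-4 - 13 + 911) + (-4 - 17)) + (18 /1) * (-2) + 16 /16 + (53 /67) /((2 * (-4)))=235251 /536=438.90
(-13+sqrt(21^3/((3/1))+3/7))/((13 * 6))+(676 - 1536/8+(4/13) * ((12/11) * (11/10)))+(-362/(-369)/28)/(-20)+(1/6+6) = sqrt(37821)/273+658641983/1343160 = 491.08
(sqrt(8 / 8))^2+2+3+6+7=19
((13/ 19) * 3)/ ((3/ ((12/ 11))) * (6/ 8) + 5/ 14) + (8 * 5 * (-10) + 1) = -2050083/ 5149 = -398.15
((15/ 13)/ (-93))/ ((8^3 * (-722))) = 5/ 148974592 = 0.00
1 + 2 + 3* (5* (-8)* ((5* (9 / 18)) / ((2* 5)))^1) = -27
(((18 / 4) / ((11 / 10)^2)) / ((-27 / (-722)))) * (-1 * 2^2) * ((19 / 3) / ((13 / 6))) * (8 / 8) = -5487200 / 4719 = -1162.79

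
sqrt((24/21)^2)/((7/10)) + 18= 962/49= 19.63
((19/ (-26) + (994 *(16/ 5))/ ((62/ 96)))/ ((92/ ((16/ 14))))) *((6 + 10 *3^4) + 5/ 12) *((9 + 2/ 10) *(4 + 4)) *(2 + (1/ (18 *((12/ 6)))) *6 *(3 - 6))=388847769718/ 70525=5513616.02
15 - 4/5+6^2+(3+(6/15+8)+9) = 353/5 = 70.60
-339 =-339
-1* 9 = -9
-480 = -480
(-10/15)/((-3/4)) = 0.89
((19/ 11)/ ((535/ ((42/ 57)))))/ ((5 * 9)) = 14/ 264825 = 0.00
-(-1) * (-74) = -74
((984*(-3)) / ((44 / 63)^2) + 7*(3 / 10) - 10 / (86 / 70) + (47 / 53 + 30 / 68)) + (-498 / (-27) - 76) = -2579638107353 / 421911270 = -6114.17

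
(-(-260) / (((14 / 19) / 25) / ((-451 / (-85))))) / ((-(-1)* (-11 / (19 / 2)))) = -4810325 / 119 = -40422.90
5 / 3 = 1.67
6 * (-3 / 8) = -9 / 4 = -2.25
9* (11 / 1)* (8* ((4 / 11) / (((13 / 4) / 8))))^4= 9895604649984 / 38014691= 260310.01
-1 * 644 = -644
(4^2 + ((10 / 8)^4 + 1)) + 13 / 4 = 5809 / 256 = 22.69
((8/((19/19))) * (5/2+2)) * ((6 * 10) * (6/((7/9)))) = 16662.86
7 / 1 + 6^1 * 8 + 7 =62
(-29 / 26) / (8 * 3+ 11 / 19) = -551 / 12142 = -0.05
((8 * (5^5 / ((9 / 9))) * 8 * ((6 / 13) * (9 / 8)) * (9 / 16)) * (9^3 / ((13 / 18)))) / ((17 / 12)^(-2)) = 159985884375 / 1352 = 118332754.72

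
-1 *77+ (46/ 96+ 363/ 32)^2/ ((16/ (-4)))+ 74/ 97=-397567105/ 3575808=-111.18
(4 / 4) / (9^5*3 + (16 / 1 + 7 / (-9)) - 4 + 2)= 9 / 1594442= 0.00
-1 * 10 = -10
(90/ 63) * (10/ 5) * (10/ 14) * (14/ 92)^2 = 0.05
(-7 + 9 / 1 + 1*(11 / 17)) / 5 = 9 / 17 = 0.53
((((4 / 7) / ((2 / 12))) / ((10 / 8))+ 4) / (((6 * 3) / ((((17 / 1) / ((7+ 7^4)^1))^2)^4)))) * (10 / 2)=411569689019 / 35609216201629440975940091904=0.00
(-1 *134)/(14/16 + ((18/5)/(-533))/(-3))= -2856880/18703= -152.75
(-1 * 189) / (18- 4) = -27 / 2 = -13.50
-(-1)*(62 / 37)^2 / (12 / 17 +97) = 65348 / 2273909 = 0.03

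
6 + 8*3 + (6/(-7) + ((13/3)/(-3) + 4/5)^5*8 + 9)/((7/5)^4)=158234960231/4962182715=31.89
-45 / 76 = -0.59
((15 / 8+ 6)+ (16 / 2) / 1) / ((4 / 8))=127 / 4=31.75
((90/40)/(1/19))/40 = 171/160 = 1.07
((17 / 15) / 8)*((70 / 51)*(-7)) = -49 / 36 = -1.36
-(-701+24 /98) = 34337 /49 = 700.76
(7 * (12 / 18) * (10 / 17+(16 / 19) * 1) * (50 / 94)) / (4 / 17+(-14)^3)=-13475 / 10413273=-0.00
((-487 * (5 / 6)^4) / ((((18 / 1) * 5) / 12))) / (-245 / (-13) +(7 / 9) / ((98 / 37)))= -5539625 / 3385908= -1.64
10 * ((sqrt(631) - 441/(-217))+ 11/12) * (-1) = -10 * sqrt(631) - 5485/186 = -280.69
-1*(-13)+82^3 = 551381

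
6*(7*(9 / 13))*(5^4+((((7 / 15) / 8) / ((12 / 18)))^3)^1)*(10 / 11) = 4652312679 / 281600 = 16521.00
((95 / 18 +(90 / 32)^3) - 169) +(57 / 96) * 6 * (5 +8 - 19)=-6003299 / 36864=-162.85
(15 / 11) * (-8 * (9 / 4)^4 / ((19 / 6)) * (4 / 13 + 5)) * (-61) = 1242686205 / 43472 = 28585.90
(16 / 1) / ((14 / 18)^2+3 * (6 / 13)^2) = 12.86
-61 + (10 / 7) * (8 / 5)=-411 / 7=-58.71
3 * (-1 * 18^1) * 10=-540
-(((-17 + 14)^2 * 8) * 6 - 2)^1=-430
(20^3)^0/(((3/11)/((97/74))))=1067/222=4.81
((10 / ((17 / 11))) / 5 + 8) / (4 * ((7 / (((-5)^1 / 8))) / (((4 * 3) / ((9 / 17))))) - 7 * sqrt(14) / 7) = 9480 / 5209 - 33575 * sqrt(14) / 36463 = -1.63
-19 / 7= -2.71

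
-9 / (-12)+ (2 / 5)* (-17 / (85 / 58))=-389 / 100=-3.89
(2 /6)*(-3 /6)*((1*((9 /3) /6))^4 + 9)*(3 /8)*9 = -1305 /256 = -5.10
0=0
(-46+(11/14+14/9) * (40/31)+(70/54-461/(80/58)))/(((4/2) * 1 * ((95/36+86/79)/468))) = -271429109211/11502085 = -23598.25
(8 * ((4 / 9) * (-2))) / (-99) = 64 / 891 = 0.07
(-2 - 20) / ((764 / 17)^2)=-3179 / 291848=-0.01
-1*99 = -99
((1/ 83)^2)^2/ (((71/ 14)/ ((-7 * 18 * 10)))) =-17640/ 3369540791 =-0.00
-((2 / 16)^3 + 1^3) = -513 / 512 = -1.00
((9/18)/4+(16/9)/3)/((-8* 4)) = -0.02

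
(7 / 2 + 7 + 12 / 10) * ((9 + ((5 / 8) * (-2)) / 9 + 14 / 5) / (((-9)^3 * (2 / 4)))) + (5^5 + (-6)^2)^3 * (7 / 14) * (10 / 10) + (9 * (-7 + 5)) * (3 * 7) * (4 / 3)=1151253613373563 / 72900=15792230636.13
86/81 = 1.06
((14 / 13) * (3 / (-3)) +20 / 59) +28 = 20910 / 767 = 27.26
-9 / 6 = -3 / 2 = -1.50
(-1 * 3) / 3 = -1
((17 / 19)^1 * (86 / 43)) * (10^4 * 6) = 2040000 / 19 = 107368.42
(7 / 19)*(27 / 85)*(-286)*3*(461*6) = -448540092 / 1615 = -277733.80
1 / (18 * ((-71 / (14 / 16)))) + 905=9252713 / 10224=905.00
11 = 11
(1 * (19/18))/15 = 19/270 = 0.07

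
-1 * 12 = -12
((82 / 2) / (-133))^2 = 1681 / 17689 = 0.10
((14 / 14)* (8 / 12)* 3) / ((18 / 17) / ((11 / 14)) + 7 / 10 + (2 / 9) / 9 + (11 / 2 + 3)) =75735 / 400346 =0.19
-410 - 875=-1285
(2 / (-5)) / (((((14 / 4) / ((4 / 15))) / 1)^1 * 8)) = -2 / 525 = -0.00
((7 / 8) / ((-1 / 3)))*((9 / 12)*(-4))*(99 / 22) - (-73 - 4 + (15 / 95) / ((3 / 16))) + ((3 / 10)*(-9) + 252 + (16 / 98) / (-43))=360.89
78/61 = 1.28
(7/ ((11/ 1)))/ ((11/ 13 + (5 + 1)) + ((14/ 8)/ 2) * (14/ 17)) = 6188/ 73579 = 0.08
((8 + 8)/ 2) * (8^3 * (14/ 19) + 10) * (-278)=-16364192/ 19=-861273.26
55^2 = 3025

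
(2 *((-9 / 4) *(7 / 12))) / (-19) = 0.14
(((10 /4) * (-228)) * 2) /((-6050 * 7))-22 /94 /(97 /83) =-0.17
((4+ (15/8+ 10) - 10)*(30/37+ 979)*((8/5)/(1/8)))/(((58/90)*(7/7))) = 122680152/1073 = 114333.79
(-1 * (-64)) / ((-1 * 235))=-64 / 235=-0.27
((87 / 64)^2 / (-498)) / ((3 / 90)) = -37845 / 339968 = -0.11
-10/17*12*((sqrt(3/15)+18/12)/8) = -45/34-3*sqrt(5)/17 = -1.72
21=21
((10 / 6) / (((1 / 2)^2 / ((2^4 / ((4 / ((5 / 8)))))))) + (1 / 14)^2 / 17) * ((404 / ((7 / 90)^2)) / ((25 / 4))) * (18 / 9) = 14538444192 / 40817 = 356186.01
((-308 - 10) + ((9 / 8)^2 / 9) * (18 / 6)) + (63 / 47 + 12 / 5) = -4720119 / 15040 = -313.84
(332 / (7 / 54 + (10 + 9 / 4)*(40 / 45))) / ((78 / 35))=2988 / 221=13.52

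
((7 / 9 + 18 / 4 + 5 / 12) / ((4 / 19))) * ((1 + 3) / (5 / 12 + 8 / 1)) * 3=3895 / 101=38.56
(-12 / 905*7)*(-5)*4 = 336 / 181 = 1.86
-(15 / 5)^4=-81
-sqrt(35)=-5.92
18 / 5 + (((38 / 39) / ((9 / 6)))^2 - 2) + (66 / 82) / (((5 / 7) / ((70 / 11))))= 25796902 / 2806245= 9.19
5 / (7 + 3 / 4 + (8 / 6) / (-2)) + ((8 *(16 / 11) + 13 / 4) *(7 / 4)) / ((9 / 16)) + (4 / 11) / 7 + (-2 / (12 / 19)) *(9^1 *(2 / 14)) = 43.00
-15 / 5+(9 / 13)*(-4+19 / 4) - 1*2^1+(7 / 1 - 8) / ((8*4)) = -1877 / 416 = -4.51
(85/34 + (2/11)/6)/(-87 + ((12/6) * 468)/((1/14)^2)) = 167/12102354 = 0.00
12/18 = 2/3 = 0.67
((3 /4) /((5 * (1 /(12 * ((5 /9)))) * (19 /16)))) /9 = 16 /171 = 0.09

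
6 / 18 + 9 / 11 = 38 / 33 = 1.15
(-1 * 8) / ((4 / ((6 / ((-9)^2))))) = -4 / 27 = -0.15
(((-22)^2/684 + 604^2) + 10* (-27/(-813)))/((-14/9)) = -16905986437/72086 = -234525.24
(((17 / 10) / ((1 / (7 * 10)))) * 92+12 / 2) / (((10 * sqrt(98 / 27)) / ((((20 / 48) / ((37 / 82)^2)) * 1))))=9206837 * sqrt(6) / 19166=1176.67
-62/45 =-1.38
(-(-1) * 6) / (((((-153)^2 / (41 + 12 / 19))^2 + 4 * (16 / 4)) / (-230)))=-863439780 / 197831253337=-0.00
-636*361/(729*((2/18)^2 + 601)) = -38266/73023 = -0.52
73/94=0.78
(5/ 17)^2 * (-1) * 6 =-150/ 289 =-0.52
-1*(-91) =91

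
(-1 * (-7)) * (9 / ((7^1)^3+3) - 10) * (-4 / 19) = 48314 / 3287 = 14.70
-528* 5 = -2640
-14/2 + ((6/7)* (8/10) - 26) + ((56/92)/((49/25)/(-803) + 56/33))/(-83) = -31481428491/974095885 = -32.32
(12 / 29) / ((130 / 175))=210 / 377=0.56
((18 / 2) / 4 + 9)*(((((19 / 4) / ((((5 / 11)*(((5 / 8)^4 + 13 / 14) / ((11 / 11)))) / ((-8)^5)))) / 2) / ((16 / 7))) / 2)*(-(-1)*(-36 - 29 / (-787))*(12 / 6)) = 227948119719936 / 8132071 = 28030758.67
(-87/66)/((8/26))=-4.28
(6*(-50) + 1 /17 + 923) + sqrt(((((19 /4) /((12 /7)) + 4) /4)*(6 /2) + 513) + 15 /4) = sqrt(33397) /8 + 10592 /17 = 645.90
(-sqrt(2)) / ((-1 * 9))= sqrt(2) / 9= 0.16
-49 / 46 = -1.07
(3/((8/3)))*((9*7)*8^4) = 290304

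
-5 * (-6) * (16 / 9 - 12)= -920 / 3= -306.67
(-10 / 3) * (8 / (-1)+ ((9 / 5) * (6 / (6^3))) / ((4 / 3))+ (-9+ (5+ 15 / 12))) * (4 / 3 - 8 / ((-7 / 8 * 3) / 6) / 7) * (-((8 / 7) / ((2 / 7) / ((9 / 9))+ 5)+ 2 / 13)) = -11059585 / 212121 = -52.14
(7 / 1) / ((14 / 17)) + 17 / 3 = 85 / 6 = 14.17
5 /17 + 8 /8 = 22 /17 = 1.29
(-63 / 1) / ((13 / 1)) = -63 / 13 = -4.85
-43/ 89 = -0.48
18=18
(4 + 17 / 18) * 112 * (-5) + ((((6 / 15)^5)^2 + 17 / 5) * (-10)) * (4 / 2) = -49867224364 / 17578125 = -2836.89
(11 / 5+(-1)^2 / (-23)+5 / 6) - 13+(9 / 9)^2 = -6217 / 690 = -9.01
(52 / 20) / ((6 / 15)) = 13 / 2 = 6.50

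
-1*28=-28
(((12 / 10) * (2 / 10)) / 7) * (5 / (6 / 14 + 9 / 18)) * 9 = 108 / 65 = 1.66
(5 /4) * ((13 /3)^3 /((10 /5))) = 10985 /216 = 50.86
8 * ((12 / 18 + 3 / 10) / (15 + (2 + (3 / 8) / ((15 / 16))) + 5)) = 0.35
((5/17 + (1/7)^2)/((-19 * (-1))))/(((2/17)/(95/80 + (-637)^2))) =850494313/14896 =57095.48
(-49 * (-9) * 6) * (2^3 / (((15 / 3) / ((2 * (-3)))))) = -127008 / 5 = -25401.60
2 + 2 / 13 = 28 / 13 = 2.15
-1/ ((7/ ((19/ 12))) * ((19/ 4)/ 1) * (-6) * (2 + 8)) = 1/ 1260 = 0.00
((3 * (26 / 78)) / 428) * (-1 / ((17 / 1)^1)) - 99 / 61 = -720385 / 443836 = -1.62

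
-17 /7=-2.43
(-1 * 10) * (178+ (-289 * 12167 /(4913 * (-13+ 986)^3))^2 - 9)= -414439927426205664171380 /245230726287694783321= -1690.00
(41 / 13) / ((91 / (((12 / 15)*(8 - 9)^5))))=-164 / 5915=-0.03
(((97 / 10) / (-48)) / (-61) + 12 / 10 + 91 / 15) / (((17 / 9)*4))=127719 / 132736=0.96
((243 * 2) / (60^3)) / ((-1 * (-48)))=3 / 64000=0.00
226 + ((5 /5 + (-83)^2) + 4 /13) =92512 /13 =7116.31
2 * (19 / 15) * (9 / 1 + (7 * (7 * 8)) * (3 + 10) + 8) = 194294 / 15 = 12952.93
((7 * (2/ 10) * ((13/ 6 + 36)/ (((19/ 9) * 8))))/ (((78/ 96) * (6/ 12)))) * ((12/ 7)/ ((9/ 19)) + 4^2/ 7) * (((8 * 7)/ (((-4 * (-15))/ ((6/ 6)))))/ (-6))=-397544/ 55575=-7.15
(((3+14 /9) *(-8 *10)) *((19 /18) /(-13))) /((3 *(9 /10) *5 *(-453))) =-62320 /12879243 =-0.00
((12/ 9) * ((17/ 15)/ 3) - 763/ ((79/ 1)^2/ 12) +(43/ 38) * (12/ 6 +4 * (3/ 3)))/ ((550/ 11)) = 93265247/ 800408250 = 0.12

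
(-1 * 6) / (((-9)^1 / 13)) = 26 / 3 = 8.67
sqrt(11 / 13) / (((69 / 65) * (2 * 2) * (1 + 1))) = 5 * sqrt(143) / 552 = 0.11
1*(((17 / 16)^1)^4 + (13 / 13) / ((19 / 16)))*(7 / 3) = 18448325 / 3735552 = 4.94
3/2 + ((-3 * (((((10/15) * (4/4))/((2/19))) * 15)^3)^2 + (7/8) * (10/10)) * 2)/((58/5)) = -88211026874617/232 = -380219943425.07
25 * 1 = 25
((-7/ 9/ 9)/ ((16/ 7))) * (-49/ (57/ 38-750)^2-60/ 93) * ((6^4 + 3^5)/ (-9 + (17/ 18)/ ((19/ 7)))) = -99116455298/ 22840612729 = -4.34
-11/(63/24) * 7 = -88/3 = -29.33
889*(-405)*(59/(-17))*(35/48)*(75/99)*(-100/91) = -7375921875/9724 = -758527.55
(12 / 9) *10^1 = 40 / 3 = 13.33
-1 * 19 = -19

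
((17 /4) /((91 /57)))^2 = 938961 /132496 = 7.09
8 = 8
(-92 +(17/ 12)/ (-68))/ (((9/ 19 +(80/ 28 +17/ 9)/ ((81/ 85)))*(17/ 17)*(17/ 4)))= -142753023/ 35959216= -3.97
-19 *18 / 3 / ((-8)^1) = 57 / 4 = 14.25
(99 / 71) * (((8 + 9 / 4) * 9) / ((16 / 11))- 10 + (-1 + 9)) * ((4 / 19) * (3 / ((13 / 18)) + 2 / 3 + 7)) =59802303 / 280592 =213.13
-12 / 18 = -2 / 3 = -0.67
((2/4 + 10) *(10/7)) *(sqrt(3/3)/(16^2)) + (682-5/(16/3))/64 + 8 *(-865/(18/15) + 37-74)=-18591641/3072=-6051.97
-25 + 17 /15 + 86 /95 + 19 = -1129 /285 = -3.96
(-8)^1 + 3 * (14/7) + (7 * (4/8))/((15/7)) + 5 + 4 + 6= 439/30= 14.63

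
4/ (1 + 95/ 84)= 336/ 179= 1.88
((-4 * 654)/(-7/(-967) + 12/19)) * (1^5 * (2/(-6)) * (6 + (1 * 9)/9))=112148792/11737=9555.15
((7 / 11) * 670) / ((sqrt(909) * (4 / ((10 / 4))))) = 11725 * sqrt(101) / 13332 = 8.84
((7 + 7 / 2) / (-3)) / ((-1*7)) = 1 / 2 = 0.50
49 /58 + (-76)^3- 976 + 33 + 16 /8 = -439916.16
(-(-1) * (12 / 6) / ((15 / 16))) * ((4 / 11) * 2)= 256 / 165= 1.55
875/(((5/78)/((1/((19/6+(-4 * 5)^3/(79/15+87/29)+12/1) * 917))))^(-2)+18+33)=577445798044028571875/33656840800491004539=17.16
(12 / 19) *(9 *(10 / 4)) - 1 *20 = -5.79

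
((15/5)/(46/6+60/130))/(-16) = -0.02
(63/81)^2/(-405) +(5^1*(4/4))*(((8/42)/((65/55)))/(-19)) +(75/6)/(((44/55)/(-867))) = -13546.92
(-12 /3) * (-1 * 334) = 1336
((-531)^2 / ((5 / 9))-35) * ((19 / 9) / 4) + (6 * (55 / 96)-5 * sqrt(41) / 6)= 192850499 / 720-5 * sqrt(41) / 6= 267842.58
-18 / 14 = -9 / 7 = -1.29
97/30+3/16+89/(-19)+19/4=15899/4560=3.49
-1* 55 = -55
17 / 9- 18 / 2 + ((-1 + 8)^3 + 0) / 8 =2575 / 72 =35.76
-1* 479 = -479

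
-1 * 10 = -10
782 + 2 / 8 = 3129 / 4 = 782.25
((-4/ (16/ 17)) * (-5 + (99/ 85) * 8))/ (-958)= 367/ 19160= 0.02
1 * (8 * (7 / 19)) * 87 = 4872 / 19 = 256.42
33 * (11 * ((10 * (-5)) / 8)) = -9075 / 4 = -2268.75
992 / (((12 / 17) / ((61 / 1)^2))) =15687736 / 3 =5229245.33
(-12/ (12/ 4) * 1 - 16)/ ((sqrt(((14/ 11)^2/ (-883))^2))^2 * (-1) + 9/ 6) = -91323413192/ 6849240623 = -13.33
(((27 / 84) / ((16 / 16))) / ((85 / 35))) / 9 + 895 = 60861 / 68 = 895.01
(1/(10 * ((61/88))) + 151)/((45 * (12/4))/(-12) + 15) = 184396/4575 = 40.31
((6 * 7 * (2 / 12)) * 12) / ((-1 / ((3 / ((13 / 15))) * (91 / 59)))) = -448.47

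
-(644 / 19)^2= -414736 / 361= -1148.85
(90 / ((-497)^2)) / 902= 45 / 111401059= 0.00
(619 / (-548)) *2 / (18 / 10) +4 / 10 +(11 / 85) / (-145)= -26015621 / 30393450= -0.86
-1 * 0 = 0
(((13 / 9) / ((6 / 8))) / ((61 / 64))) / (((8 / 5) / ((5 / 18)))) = 5200 / 14823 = 0.35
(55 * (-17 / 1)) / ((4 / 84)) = -19635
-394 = -394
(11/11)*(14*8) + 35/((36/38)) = 2681/18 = 148.94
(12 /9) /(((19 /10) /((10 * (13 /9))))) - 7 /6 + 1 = 10229 /1026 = 9.97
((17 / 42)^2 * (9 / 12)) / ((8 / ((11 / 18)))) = 3179 / 338688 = 0.01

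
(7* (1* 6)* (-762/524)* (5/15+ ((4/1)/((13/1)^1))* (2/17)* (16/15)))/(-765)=365379/12304175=0.03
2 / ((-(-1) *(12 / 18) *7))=3 / 7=0.43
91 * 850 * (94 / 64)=1817725 / 16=113607.81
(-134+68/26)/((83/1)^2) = -1708/89557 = -0.02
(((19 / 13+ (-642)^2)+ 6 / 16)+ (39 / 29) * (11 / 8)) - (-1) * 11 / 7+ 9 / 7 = 412170.54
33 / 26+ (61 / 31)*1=2609 / 806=3.24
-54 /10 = -27 /5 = -5.40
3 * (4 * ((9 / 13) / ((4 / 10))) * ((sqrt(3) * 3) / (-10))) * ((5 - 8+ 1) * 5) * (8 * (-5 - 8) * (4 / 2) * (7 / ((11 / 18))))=-1632960 * sqrt(3) / 11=-257124.52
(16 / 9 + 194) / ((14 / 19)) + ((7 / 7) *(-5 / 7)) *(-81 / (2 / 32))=75059 / 63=1191.41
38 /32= 19 /16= 1.19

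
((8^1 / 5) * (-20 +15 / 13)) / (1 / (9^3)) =-285768 / 13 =-21982.15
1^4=1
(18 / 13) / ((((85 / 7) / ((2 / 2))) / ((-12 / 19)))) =-0.07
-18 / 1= -18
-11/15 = -0.73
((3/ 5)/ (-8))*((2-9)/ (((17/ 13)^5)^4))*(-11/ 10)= -4390146631997464670363031/ 1625692562659029008960640400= -0.00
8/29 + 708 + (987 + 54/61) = 3000509/1769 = 1696.16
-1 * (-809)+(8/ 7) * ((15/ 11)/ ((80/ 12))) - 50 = 58461/ 77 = 759.23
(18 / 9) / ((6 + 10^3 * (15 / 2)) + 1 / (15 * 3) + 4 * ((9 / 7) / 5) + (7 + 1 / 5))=630 / 2366989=0.00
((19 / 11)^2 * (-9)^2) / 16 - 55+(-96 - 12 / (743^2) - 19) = -165547925303 / 1068766864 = -154.90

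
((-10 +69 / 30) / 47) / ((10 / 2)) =-77 / 2350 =-0.03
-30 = -30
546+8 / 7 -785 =-1665 / 7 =-237.86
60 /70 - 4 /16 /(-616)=2113 /2464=0.86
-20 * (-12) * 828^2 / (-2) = -82270080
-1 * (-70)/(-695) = -14/139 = -0.10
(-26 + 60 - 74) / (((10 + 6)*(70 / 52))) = -13 / 7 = -1.86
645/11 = 58.64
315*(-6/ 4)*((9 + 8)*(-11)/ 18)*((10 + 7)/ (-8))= -10431.09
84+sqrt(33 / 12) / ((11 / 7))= 7 * sqrt(11) / 22+84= 85.06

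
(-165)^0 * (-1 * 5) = -5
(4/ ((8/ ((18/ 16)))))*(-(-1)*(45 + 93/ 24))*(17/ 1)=59823/ 128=467.37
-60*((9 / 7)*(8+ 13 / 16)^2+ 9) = -2925855 / 448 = -6530.93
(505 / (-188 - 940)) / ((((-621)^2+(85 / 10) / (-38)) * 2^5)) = -9595 / 264481699776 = -0.00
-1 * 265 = -265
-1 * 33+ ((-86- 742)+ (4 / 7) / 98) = -295321 / 343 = -860.99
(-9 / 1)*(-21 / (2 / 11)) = 2079 / 2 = 1039.50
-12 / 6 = -2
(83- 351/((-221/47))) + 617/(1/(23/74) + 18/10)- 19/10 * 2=13576604/49045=276.82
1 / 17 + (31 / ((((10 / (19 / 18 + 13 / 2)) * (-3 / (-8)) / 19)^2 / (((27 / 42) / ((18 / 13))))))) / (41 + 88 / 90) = 45749865971 / 91040355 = 502.52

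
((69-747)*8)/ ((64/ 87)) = -29493/ 4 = -7373.25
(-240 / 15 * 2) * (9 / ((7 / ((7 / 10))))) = -144 / 5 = -28.80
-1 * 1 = -1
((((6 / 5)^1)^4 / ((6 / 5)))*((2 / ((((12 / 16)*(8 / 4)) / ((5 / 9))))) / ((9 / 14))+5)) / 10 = 1196 / 1125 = 1.06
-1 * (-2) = 2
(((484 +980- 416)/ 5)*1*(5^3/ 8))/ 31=3275/ 31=105.65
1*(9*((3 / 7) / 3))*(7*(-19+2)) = -153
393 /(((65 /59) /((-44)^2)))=690615.88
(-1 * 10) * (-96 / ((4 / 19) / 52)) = 237120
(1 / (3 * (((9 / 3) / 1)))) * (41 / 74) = 41 / 666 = 0.06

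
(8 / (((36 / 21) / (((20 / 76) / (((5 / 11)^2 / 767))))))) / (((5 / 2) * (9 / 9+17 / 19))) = 649649 / 675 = 962.44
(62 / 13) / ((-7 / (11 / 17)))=-682 / 1547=-0.44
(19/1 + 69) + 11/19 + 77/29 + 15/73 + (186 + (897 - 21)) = 46394801/40223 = 1153.44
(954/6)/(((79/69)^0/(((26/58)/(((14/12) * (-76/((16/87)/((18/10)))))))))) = -27560/335559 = -0.08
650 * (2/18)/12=325/54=6.02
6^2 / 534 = 6 / 89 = 0.07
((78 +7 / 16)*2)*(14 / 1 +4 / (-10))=4267 / 2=2133.50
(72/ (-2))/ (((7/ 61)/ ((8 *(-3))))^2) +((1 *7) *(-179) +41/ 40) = -3088800111/ 1960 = -1575918.42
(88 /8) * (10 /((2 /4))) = 220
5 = 5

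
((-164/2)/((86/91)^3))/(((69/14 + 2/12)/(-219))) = 142092594189/34028996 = 4175.63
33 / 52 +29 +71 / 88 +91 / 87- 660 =-62554601 / 99528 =-628.51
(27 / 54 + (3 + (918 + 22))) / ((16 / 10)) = 9435 / 16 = 589.69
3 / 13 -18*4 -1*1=-946 / 13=-72.77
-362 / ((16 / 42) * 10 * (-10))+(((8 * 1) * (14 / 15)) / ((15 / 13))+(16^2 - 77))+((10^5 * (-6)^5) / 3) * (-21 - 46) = 12503808140381 / 720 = 17366400194.97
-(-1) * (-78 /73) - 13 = -1027 /73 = -14.07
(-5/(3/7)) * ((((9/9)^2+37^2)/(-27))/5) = 9590/81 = 118.40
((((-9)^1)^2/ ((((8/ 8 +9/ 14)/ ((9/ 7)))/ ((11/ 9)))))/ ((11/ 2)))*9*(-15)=-43740/ 23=-1901.74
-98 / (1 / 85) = -8330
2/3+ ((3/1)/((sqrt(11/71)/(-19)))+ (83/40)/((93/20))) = 69/62 - 57 * sqrt(781)/11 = -143.70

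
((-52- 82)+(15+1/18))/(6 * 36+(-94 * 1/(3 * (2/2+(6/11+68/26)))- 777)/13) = -16560635/21671358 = -0.76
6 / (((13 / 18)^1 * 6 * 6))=3 / 13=0.23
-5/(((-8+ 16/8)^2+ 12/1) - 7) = -5/41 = -0.12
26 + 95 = 121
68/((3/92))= 6256/3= 2085.33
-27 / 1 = -27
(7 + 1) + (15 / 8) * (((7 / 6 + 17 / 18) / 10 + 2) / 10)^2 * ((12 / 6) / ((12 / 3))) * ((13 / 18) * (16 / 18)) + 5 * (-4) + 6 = -104461187 / 17496000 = -5.97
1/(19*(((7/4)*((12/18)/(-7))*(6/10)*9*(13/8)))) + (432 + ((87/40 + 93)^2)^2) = 466953092853810223/5690880000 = 82052879.85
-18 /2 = -9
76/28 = 19/7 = 2.71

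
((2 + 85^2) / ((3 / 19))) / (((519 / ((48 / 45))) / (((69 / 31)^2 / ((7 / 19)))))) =7360709136 / 5818855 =1264.98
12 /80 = 3 /20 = 0.15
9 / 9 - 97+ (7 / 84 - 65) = -1931 / 12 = -160.92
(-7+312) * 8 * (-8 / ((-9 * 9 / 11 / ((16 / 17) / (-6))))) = -1717760 / 4131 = -415.82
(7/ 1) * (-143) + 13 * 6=-923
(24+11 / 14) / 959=347 / 13426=0.03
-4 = -4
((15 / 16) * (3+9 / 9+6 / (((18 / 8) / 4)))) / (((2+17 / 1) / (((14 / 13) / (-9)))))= -385 / 4446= -0.09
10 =10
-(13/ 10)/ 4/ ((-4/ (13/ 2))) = 169/ 320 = 0.53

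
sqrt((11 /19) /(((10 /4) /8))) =4 *sqrt(1045) /95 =1.36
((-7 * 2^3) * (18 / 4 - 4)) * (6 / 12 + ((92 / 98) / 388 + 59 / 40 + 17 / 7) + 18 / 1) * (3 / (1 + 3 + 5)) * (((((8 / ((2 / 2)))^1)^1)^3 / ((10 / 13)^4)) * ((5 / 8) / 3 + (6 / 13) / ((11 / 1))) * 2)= -2923361269244 / 19096875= -153080.61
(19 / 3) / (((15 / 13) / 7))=1729 / 45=38.42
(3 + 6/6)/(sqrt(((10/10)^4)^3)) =4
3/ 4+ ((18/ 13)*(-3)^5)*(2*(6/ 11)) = -209523/ 572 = -366.30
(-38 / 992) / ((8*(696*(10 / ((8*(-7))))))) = 0.00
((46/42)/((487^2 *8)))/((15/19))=437/597665880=0.00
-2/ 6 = -1/ 3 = -0.33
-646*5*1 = -3230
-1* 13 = -13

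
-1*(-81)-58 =23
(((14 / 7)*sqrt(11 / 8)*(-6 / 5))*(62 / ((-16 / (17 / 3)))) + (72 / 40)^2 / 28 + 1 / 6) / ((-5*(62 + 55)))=-527*sqrt(22) / 23400 - 593 / 1228500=-0.11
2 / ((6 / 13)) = 13 / 3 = 4.33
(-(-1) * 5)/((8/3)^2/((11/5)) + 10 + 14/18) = 495/1387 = 0.36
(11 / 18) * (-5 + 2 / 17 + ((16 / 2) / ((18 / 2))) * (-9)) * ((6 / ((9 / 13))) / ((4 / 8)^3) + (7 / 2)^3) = -2162479 / 2448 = -883.37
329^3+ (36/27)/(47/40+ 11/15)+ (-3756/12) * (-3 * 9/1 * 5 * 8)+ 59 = 8232410012/229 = 35949388.70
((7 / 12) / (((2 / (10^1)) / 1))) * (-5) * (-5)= 875 / 12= 72.92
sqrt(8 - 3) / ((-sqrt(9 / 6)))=-1.83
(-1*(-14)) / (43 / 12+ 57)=0.23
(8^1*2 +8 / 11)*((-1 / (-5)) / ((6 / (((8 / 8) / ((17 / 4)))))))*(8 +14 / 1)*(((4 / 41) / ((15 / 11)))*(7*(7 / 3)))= 3.37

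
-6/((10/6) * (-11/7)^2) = -882/605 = -1.46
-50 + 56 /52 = -636 /13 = -48.92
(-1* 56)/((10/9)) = -252/5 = -50.40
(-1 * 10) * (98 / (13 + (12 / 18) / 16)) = -23520 / 313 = -75.14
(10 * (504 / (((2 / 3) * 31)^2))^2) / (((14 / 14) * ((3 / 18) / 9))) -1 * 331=420.92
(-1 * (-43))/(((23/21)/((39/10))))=35217/230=153.12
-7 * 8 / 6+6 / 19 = -514 / 57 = -9.02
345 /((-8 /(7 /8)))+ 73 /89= -210263 /5696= -36.91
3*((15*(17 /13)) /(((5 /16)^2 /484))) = 291650.95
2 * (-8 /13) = -16 /13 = -1.23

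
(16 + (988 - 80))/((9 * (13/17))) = 5236/39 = 134.26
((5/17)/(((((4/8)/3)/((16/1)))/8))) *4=15360/17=903.53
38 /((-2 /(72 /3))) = -456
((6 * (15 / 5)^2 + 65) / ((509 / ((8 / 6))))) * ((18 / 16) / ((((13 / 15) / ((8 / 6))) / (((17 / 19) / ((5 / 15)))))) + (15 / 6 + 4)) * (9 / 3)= 1310428 / 125723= 10.42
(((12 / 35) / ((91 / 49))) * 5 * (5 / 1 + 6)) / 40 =33 / 130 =0.25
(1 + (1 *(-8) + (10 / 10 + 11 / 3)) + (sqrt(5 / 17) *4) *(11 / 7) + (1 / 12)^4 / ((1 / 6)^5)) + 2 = 1 / 24 + 44 *sqrt(85) / 119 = 3.45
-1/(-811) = 1/811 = 0.00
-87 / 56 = -1.55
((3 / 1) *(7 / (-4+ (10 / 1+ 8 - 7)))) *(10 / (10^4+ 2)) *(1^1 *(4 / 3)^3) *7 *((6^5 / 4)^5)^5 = 1368644854298390133281976237669754337659960920702539833486753028043043439983334522880 / 1667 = 821022708037426594650255700000000000000000000000000000000000000000000000000000000.00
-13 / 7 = -1.86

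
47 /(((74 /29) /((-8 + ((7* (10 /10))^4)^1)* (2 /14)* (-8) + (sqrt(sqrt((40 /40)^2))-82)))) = -26866093 /518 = -51865.04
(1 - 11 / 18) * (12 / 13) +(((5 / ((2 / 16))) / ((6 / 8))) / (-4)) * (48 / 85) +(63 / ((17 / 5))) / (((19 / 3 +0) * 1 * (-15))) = -92783 / 12597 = -7.37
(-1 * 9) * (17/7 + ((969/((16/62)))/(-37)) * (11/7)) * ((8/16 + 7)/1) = 43928595/4144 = 10600.53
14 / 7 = 2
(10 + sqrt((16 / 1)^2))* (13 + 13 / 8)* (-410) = -311805 / 2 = -155902.50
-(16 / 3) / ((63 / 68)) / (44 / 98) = -3808 / 297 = -12.82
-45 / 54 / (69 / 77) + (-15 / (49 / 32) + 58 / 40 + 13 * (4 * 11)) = 114154217 / 202860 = 562.72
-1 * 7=-7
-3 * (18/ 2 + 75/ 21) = -264/ 7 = -37.71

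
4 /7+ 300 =2104 /7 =300.57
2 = 2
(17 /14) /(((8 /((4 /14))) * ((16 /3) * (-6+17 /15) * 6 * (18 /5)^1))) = -425 /5494272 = -0.00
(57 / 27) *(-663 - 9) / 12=-1064 / 9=-118.22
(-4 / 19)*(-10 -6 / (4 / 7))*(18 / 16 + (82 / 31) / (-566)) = 3223789 / 666748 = 4.84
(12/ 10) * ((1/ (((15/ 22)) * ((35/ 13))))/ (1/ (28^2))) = 64064/ 125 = 512.51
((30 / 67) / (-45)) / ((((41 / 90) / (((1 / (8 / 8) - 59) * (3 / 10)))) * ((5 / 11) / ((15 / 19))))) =34452 / 52193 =0.66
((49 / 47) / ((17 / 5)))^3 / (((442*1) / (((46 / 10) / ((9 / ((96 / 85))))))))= 216474160 / 5749138719129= 0.00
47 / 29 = 1.62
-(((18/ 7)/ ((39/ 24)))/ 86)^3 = -373248/ 59914169497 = -0.00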